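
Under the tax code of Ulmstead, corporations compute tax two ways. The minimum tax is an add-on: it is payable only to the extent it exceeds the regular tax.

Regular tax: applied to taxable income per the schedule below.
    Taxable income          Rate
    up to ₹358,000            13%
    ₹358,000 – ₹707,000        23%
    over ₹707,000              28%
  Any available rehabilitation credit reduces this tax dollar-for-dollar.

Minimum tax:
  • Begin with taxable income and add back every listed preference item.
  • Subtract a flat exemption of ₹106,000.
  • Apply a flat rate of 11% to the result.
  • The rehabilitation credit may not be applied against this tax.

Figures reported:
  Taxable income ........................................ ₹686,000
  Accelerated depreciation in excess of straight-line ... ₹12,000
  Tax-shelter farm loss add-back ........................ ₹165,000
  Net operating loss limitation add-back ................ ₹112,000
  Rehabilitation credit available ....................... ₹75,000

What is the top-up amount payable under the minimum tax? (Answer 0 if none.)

Regular tax:
  ₹358,000 × 13% = ₹46,540
  ₹328,000 × 23% = ₹75,440
  → ₹121,980
  Less rehabilitation credit ₹75,000 → ₹46,980

Minimum tax:
  Adjusted income: ₹686,000 + ₹12,000 + ₹165,000 + ₹112,000 = ₹975,000
  Less exemption ₹106,000 → base ₹869,000
  ₹869,000 × 11% = ₹95,590

Excess of minimum tax over regular tax: ₹95,590 − ₹46,980 = ₹48,610.

₹48,610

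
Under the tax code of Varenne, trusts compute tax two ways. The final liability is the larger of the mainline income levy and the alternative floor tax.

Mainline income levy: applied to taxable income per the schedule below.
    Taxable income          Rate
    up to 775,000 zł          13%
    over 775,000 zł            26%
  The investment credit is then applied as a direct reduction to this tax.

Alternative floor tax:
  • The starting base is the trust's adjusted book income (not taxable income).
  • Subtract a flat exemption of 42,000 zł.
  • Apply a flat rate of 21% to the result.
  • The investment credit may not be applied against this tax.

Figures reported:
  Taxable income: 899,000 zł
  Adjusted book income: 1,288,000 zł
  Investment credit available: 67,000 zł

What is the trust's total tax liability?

Mainline income levy:
  775,000 zł × 13% = 100,750 zł
  124,000 zł × 26% = 32,240 zł
  → 132,990 zł
  Less investment credit 67,000 zł → 65,990 zł

Alternative floor tax:
  Base (adjusted book income): 1,288,000 zł
  Less exemption 42,000 zł → base 1,246,000 zł
  1,246,000 zł × 21% = 261,660 zł

261,660 zł > 65,990 zł, so the alternative floor tax is the binding amount.

261,660 zł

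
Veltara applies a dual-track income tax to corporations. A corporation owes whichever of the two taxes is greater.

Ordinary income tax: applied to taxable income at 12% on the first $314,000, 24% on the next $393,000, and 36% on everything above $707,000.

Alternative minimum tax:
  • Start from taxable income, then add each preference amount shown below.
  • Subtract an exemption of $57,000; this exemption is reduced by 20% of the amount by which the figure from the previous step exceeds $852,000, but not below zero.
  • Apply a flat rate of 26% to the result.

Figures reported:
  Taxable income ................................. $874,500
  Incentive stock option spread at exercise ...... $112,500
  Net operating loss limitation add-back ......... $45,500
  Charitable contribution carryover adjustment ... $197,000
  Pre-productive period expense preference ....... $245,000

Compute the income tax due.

$383,370

Ordinary income tax:
  $314,000 × 12% = $37,680
  $393,000 × 24% = $94,320
  $167,500 × 36% = $60,300
  → $192,300

Alternative minimum tax:
  Adjusted income: $874,500 + $112,500 + $45,500 + $197,000 + $245,000 = $1,474,500
  Exemption: 20% × ($1,474,500 − $852,000) = $124,500 ≥ $57,000, so the exemption is fully phased out
  Base: $1,474,500 − $0 = $1,474,500
  $1,474,500 × 26% = $383,370

$383,370 > $192,300, so the alternative minimum tax is the binding amount.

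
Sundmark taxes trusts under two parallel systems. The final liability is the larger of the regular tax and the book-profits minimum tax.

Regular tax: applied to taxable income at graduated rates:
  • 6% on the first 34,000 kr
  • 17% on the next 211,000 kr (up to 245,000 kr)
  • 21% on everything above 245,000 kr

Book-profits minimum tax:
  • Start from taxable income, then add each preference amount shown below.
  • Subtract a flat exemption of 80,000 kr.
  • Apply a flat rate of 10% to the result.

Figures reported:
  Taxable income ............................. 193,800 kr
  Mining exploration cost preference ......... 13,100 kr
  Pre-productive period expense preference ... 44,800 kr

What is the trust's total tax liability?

29,206 kr

Book-profits minimum tax:
  Adjusted income: 193,800 kr + 13,100 kr + 44,800 kr = 251,700 kr
  Less exemption 80,000 kr → base 171,700 kr
  171,700 kr × 10% = 17,170 kr

Regular tax:
  34,000 kr × 6% = 2,040 kr
  159,800 kr × 17% = 27,166 kr
  → 29,206 kr

29,206 kr > 17,170 kr, so the regular tax governs.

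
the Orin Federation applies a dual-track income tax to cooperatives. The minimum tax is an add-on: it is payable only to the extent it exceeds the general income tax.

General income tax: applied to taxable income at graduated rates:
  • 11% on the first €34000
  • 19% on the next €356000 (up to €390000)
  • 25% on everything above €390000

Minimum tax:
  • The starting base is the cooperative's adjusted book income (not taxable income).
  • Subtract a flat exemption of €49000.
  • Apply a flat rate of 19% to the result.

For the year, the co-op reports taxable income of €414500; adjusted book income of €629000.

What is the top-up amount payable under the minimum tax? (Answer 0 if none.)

€32695

General income tax:
  €34000 × 11% = €3740
  €356000 × 19% = €67640
  €24500 × 25% = €6125
  → €77505

Minimum tax:
  Base (adjusted book income): €629000
  Less exemption €49000 → base €580000
  €580000 × 19% = €110200

Excess of minimum tax over general income tax: €110200 − €77505 = €32695.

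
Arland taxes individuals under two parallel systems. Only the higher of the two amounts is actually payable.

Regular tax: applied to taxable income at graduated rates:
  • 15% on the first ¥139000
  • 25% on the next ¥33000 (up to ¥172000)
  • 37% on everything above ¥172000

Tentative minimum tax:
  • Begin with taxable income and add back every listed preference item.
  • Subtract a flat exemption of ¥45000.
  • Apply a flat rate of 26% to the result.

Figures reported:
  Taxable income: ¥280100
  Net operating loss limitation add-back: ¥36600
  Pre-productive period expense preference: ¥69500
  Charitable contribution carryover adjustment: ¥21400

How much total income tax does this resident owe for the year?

¥94276

Tentative minimum tax:
  Adjusted income: ¥280100 + ¥36600 + ¥69500 + ¥21400 = ¥407600
  Less exemption ¥45000 → base ¥362600
  ¥362600 × 26% = ¥94276

Regular tax:
  ¥139000 × 15% = ¥20850
  ¥33000 × 25% = ¥8250
  ¥108100 × 37% = ¥39997
  → ¥69097

¥94276 > ¥69097, so the tentative minimum tax is the binding amount.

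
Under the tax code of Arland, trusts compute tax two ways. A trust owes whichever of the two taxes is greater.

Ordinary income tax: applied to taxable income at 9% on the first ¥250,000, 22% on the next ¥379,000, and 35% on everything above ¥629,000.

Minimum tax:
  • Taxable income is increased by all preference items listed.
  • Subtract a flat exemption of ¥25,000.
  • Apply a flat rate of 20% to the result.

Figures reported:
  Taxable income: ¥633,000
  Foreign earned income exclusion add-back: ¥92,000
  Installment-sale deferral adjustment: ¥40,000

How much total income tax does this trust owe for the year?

¥148,000

Minimum tax:
  Adjusted income: ¥633,000 + ¥92,000 + ¥40,000 = ¥765,000
  Less exemption ¥25,000 → base ¥740,000
  ¥740,000 × 20% = ¥148,000

Ordinary income tax:
  ¥250,000 × 9% = ¥22,500
  ¥379,000 × 22% = ¥83,380
  ¥4,000 × 35% = ¥1,400
  → ¥107,280

¥148,000 > ¥107,280, so the minimum tax is the binding amount.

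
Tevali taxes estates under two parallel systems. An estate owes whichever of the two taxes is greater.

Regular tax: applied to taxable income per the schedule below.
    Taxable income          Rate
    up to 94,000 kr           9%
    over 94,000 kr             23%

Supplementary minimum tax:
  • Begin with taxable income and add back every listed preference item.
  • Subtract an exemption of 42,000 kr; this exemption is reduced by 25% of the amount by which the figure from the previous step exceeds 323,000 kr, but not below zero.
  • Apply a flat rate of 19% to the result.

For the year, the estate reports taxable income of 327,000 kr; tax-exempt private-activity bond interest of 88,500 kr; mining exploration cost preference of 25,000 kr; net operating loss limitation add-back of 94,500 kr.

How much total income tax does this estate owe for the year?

101,650 kr

Regular tax:
  94,000 kr × 9% = 8,460 kr
  233,000 kr × 23% = 53,590 kr
  → 62,050 kr

Supplementary minimum tax:
  Adjusted income: 327,000 kr + 88,500 kr + 25,000 kr + 94,500 kr = 535,000 kr
  Exemption: 25% × (535,000 kr − 323,000 kr) = 53,000 kr ≥ 42,000 kr, so the exemption is fully phased out
  Base: 535,000 kr − 0 kr = 535,000 kr
  535,000 kr × 19% = 101,650 kr

101,650 kr > 62,050 kr, so the supplementary minimum tax is the binding amount.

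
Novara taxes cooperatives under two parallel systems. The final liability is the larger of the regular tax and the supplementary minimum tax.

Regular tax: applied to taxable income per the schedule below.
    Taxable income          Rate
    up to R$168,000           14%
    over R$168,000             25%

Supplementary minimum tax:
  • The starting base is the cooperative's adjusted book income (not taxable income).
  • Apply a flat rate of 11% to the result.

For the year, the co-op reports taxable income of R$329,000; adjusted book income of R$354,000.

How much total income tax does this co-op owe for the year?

R$63,770

Supplementary minimum tax:
  Base (adjusted book income): R$354,000
  R$354,000 × 11% = R$38,940

Regular tax:
  R$168,000 × 14% = R$23,520
  R$161,000 × 25% = R$40,250
  → R$63,770

R$63,770 > R$38,940, so the regular tax governs.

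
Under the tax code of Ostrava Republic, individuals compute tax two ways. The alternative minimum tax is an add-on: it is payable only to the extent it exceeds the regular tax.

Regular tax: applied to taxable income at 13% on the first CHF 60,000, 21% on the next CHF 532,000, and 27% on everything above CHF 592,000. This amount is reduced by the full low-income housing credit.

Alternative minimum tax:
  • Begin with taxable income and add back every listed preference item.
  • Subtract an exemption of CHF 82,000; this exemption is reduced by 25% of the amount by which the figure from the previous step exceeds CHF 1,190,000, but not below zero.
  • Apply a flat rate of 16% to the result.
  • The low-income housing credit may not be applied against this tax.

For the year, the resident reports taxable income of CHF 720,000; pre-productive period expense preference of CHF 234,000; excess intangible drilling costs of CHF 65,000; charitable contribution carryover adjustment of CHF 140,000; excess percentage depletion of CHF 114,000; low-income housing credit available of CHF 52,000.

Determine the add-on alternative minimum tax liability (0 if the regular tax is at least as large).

Regular tax:
  CHF 60,000 × 13% = CHF 7,800
  CHF 532,000 × 21% = CHF 111,720
  CHF 128,000 × 27% = CHF 34,560
  → CHF 154,080
  Less low-income housing credit CHF 52,000 → CHF 102,080

Alternative minimum tax:
  Adjusted income: CHF 720,000 + CHF 234,000 + CHF 65,000 + CHF 140,000 + CHF 114,000 = CHF 1,273,000
  Exemption: CHF 82,000 − 25% × (CHF 1,273,000 − CHF 1,190,000) = CHF 82,000 − CHF 20,750 = CHF 61,250
  Base: CHF 1,273,000 − CHF 61,250 = CHF 1,211,750
  CHF 1,211,750 × 16% = CHF 193,880

Excess of alternative minimum tax over regular tax: CHF 193,880 − CHF 102,080 = CHF 91,800.

CHF 91,800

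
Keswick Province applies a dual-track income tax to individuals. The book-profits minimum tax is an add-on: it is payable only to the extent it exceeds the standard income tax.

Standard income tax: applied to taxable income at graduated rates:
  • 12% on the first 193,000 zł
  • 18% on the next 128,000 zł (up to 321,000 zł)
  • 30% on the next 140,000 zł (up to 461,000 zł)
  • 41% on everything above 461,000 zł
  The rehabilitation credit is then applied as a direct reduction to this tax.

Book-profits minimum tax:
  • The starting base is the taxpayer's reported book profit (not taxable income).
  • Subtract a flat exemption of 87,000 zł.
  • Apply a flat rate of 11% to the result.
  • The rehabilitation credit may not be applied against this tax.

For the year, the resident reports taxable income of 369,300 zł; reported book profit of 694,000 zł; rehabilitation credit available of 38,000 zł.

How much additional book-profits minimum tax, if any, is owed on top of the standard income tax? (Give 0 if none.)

Standard income tax:
  193,000 zł × 12% = 23,160 zł
  128,000 zł × 18% = 23,040 zł
  48,300 zł × 30% = 14,490 zł
  → 60,690 zł
  Less rehabilitation credit 38,000 zł → 22,690 zł

Book-profits minimum tax:
  Base (reported book profit): 694,000 zł
  Less exemption 87,000 zł → base 607,000 zł
  607,000 zł × 11% = 66,770 zł

Excess of book-profits minimum tax over standard income tax: 66,770 zł − 22,690 zł = 44,080 zł.

44,080 zł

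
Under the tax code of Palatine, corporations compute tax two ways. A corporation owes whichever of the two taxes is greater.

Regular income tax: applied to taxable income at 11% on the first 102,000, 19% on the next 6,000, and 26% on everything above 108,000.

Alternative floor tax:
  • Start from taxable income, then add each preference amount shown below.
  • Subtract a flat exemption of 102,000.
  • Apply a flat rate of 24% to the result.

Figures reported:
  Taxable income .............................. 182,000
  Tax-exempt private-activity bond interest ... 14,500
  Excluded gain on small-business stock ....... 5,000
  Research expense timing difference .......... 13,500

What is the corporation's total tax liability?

31,600

Regular income tax:
  102,000 × 11% = 11,220
  6,000 × 19% = 1,140
  74,000 × 26% = 19,240
  → 31,600

Alternative floor tax:
  Adjusted income: 182,000 + 14,500 + 5,000 + 13,500 = 215,000
  Less exemption 102,000 → base 113,000
  113,000 × 24% = 27,120

31,600 > 27,120, so the regular income tax governs.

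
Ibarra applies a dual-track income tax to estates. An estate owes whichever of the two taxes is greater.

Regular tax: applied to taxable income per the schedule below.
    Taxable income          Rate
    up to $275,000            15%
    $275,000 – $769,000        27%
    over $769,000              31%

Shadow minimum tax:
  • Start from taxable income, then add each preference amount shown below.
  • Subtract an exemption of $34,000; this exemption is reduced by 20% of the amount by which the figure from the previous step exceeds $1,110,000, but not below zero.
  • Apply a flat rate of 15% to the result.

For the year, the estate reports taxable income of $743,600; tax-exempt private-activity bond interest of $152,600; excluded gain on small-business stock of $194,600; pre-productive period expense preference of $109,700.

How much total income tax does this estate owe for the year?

Regular tax:
  $275,000 × 15% = $41,250
  $468,600 × 27% = $126,522
  → $167,772

Shadow minimum tax:
  Adjusted income: $743,600 + $152,600 + $194,600 + $109,700 = $1,200,500
  Exemption: $34,000 − 20% × ($1,200,500 − $1,110,000) = $34,000 − $18,100 = $15,900
  Base: $1,200,500 − $15,900 = $1,184,600
  $1,184,600 × 15% = $177,690

$177,690 > $167,772, so the shadow minimum tax is the binding amount.

$177,690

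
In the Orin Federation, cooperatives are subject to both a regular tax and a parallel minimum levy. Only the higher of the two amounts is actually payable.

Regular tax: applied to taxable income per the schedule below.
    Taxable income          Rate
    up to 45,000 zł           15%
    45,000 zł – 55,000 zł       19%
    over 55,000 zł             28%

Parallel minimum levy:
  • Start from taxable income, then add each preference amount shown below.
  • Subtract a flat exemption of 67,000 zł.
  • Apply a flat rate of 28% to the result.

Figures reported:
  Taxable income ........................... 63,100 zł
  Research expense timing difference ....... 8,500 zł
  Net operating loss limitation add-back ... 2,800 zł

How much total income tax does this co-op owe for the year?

Regular tax:
  45,000 zł × 15% = 6,750 zł
  10,000 zł × 19% = 1,900 zł
  8,100 zł × 28% = 2,268 zł
  → 10,918 zł

Parallel minimum levy:
  Adjusted income: 63,100 zł + 8,500 zł + 2,800 zł = 74,400 zł
  Less exemption 67,000 zł → base 7,400 zł
  7,400 zł × 28% = 2,072 zł

10,918 zł > 2,072 zł, so the regular tax governs.

10,918 zł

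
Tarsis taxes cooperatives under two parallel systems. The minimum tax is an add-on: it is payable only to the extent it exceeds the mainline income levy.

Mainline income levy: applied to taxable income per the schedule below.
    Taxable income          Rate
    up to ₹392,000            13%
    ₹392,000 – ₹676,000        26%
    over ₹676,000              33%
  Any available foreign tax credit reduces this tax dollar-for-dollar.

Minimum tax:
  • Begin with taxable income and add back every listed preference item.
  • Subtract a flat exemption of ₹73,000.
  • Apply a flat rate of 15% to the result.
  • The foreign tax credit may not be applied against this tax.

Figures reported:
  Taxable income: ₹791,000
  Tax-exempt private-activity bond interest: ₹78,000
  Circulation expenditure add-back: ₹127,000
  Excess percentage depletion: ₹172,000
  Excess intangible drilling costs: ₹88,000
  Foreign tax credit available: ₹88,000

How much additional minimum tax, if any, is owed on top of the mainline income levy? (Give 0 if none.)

Minimum tax:
  Adjusted income: ₹791,000 + ₹78,000 + ₹127,000 + ₹172,000 + ₹88,000 = ₹1,256,000
  Less exemption ₹73,000 → base ₹1,183,000
  ₹1,183,000 × 15% = ₹177,450

Mainline income levy:
  ₹392,000 × 13% = ₹50,960
  ₹284,000 × 26% = ₹73,840
  ₹115,000 × 33% = ₹37,950
  → ₹162,750
  Less foreign tax credit ₹88,000 → ₹74,750

Excess of minimum tax over mainline income levy: ₹177,450 − ₹74,750 = ₹102,700.

₹102,700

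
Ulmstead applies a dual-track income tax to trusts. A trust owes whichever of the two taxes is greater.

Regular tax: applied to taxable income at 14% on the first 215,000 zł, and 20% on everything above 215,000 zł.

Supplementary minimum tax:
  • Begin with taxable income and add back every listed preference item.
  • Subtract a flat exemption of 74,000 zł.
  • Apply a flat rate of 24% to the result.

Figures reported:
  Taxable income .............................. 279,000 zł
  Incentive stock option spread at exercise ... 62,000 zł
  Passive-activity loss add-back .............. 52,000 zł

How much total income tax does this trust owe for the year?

76,560 zł

Regular tax:
  215,000 zł × 14% = 30,100 zł
  64,000 zł × 20% = 12,800 zł
  → 42,900 zł

Supplementary minimum tax:
  Adjusted income: 279,000 zł + 62,000 zł + 52,000 zł = 393,000 zł
  Less exemption 74,000 zł → base 319,000 zł
  319,000 zł × 24% = 76,560 zł

76,560 zł > 42,900 zł, so the supplementary minimum tax is the binding amount.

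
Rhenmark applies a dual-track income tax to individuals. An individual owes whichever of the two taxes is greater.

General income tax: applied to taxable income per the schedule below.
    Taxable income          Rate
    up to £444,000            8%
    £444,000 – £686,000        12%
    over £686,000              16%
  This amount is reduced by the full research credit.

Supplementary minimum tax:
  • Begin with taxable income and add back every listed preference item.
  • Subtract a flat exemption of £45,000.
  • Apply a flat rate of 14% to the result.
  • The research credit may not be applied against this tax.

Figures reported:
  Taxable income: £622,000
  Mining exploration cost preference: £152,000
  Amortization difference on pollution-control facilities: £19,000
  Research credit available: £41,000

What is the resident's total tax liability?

General income tax:
  £444,000 × 8% = £35,520
  £178,000 × 12% = £21,360
  → £56,880
  Less research credit £41,000 → £15,880

Supplementary minimum tax:
  Adjusted income: £622,000 + £152,000 + £19,000 = £793,000
  Less exemption £45,000 → base £748,000
  £748,000 × 14% = £104,720

£104,720 > £15,880, so the supplementary minimum tax is the binding amount.

£104,720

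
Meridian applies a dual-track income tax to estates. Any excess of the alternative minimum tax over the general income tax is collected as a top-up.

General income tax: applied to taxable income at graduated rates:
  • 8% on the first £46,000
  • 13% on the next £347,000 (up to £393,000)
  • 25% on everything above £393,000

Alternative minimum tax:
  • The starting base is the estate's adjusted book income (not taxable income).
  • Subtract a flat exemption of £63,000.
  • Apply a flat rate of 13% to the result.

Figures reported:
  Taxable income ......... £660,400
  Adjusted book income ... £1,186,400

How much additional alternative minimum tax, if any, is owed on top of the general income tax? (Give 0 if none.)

Alternative minimum tax:
  Base (adjusted book income): £1,186,400
  Less exemption £63,000 → base £1,123,400
  £1,123,400 × 13% = £146,042

General income tax:
  £46,000 × 8% = £3,680
  £347,000 × 13% = £45,110
  £267,400 × 25% = £66,850
  → £115,640

Excess of alternative minimum tax over general income tax: £146,042 − £115,640 = £30,402.

£30,402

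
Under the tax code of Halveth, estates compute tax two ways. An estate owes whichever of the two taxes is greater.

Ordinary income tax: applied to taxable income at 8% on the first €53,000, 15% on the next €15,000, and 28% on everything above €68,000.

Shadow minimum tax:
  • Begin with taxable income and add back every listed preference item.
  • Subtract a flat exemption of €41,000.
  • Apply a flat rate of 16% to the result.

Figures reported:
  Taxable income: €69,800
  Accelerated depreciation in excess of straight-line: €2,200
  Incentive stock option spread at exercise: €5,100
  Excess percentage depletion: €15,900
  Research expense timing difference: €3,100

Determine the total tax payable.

€8,816

Ordinary income tax:
  €53,000 × 8% = €4,240
  €15,000 × 15% = €2,250
  €1,800 × 28% = €504
  → €6,994

Shadow minimum tax:
  Adjusted income: €69,800 + €2,200 + €5,100 + €15,900 + €3,100 = €96,100
  Less exemption €41,000 → base €55,100
  €55,100 × 16% = €8,816

€8,816 > €6,994, so the shadow minimum tax is the binding amount.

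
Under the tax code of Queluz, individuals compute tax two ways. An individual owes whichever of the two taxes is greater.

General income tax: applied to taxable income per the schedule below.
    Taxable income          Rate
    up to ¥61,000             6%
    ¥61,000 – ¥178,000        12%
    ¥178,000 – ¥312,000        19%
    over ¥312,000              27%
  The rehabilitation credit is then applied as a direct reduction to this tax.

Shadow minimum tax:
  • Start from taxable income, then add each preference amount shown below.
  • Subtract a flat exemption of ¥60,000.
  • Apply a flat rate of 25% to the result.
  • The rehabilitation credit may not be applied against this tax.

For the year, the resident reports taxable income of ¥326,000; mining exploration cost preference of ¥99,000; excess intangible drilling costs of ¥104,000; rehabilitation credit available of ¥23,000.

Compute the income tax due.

¥117,250

Shadow minimum tax:
  Adjusted income: ¥326,000 + ¥99,000 + ¥104,000 = ¥529,000
  Less exemption ¥60,000 → base ¥469,000
  ¥469,000 × 25% = ¥117,250

General income tax:
  ¥61,000 × 6% = ¥3,660
  ¥117,000 × 12% = ¥14,040
  ¥134,000 × 19% = ¥25,460
  ¥14,000 × 27% = ¥3,780
  → ¥46,940
  Less rehabilitation credit ¥23,000 → ¥23,940

¥117,250 > ¥23,940, so the shadow minimum tax is the binding amount.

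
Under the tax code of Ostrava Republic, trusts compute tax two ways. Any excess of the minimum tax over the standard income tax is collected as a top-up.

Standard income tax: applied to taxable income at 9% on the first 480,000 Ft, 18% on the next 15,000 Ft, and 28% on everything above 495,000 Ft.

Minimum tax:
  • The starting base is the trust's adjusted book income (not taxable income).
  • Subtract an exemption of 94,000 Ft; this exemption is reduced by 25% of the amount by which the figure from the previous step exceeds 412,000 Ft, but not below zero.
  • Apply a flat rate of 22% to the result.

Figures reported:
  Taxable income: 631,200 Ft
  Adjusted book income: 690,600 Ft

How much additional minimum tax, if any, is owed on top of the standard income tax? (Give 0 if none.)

62,539 Ft

Minimum tax:
  Base (adjusted book income): 690,600 Ft
  Exemption: 94,000 Ft − 25% × (690,600 Ft − 412,000 Ft) = 94,000 Ft − 69,650 Ft = 24,350 Ft
  Base: 690,600 Ft − 24,350 Ft = 666,250 Ft
  666,250 Ft × 22% = 146,575 Ft

Standard income tax:
  480,000 Ft × 9% = 43,200 Ft
  15,000 Ft × 18% = 2,700 Ft
  136,200 Ft × 28% = 38,136 Ft
  → 84,036 Ft

Excess of minimum tax over standard income tax: 146,575 Ft − 84,036 Ft = 62,539 Ft.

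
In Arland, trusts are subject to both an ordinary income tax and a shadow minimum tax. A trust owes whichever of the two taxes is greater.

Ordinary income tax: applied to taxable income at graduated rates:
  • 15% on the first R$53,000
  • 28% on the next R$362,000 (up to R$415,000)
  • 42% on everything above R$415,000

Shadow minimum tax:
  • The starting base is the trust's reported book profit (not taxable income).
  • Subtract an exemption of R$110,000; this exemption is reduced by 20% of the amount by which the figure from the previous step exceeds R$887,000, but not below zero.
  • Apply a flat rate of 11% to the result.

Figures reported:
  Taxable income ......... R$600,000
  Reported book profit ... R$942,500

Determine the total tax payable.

R$187,010

Shadow minimum tax:
  Base (reported book profit): R$942,500
  Exemption: R$110,000 − 20% × (R$942,500 − R$887,000) = R$110,000 − R$11,100 = R$98,900
  Base: R$942,500 − R$98,900 = R$843,600
  R$843,600 × 11% = R$92,796

Ordinary income tax:
  R$53,000 × 15% = R$7,950
  R$362,000 × 28% = R$101,360
  R$185,000 × 42% = R$77,700
  → R$187,010

R$187,010 > R$92,796, so the ordinary income tax governs.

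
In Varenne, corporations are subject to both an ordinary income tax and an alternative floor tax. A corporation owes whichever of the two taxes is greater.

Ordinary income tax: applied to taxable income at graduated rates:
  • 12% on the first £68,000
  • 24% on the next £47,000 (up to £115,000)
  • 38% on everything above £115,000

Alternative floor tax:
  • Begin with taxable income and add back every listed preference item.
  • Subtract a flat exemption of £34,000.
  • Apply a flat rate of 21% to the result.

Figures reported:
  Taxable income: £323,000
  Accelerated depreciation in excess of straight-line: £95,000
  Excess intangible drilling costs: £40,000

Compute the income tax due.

£98,480

Ordinary income tax:
  £68,000 × 12% = £8,160
  £47,000 × 24% = £11,280
  £208,000 × 38% = £79,040
  → £98,480

Alternative floor tax:
  Adjusted income: £323,000 + £95,000 + £40,000 = £458,000
  Less exemption £34,000 → base £424,000
  £424,000 × 21% = £89,040

£98,480 > £89,040, so the ordinary income tax governs.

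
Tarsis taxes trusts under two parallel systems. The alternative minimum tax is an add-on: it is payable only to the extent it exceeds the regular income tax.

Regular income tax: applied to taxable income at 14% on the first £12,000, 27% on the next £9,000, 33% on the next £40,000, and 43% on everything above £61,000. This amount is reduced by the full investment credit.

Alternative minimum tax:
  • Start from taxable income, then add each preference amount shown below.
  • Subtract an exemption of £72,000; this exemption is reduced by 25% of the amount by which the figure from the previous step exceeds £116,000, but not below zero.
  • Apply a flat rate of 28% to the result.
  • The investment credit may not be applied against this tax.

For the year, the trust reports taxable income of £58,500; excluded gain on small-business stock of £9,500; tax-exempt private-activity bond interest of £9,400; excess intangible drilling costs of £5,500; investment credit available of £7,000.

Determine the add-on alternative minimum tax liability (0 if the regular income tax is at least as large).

£0

Regular income tax:
  £12,000 × 14% = £1,680
  £9,000 × 27% = £2,430
  £37,500 × 33% = £12,375
  → £16,485
  Less investment credit £7,000 → £9,485

Alternative minimum tax:
  Adjusted income: £58,500 + £9,500 + £9,400 + £5,500 = £82,900
  Exemption: £82,900 ≤ £116,000, so full £72,000 applies
  Base: £82,900 − £72,000 = £10,900
  £10,900 × 28% = £3,052

£3,052 ≤ £9,485, so no add-on is due.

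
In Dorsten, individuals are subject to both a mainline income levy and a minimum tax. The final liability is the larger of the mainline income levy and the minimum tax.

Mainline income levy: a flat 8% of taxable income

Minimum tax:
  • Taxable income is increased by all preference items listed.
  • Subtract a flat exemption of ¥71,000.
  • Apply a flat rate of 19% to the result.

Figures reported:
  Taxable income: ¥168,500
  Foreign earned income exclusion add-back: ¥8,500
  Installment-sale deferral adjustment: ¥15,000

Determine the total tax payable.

Minimum tax:
  Adjusted income: ¥168,500 + ¥8,500 + ¥15,000 = ¥192,000
  Less exemption ¥71,000 → base ¥121,000
  ¥121,000 × 19% = ¥22,990

Mainline income levy:
  ¥168,500 × 8% = ¥13,480

¥22,990 > ¥13,480, so the minimum tax is the binding amount.

¥22,990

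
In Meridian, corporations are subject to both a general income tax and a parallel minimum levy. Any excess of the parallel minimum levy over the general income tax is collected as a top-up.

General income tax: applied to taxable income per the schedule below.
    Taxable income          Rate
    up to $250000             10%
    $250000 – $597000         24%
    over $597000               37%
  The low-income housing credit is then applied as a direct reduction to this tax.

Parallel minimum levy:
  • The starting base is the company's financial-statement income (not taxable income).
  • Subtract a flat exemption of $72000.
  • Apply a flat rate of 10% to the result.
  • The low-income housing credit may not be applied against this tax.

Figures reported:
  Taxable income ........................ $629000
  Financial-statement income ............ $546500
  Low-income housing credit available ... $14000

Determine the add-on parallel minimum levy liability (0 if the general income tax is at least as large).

General income tax:
  $250000 × 10% = $25000
  $347000 × 24% = $83280
  $32000 × 37% = $11840
  → $120120
  Less low-income housing credit $14000 → $106120

Parallel minimum levy:
  Base (financial-statement income): $546500
  Less exemption $72000 → base $474500
  $474500 × 10% = $47450

$47450 ≤ $106120, so no add-on is due.

$0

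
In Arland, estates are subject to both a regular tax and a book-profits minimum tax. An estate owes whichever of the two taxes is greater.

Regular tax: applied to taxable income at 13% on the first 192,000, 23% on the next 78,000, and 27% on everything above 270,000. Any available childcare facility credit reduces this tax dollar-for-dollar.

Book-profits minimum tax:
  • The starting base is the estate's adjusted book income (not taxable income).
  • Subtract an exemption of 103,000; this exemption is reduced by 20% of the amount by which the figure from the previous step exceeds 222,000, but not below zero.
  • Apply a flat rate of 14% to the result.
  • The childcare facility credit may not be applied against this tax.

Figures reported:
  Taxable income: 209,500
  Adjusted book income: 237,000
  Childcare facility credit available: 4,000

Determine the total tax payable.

24,985

Book-profits minimum tax:
  Base (adjusted book income): 237,000
  Exemption: 103,000 − 20% × (237,000 − 222,000) = 103,000 − 3,000 = 100,000
  Base: 237,000 − 100,000 = 137,000
  137,000 × 14% = 19,180

Regular tax:
  192,000 × 13% = 24,960
  17,500 × 23% = 4,025
  → 28,985
  Less childcare facility credit 4,000 → 24,985

24,985 > 19,180, so the regular tax governs.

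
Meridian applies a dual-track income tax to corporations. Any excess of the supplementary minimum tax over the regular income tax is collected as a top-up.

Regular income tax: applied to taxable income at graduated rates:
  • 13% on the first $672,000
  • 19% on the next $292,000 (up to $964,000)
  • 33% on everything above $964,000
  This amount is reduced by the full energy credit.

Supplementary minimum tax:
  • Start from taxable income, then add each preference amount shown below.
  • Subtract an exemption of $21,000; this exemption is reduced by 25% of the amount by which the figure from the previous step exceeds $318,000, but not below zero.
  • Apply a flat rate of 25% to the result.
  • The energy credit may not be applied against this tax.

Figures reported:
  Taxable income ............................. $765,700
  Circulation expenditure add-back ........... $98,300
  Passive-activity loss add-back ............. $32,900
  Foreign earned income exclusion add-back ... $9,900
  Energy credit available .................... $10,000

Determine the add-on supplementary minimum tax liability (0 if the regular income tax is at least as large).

$131,537

Supplementary minimum tax:
  Adjusted income: $765,700 + $98,300 + $32,900 + $9,900 = $906,800
  Exemption: 25% × ($906,800 − $318,000) = $147,200 ≥ $21,000, so the exemption is fully phased out
  Base: $906,800 − $0 = $906,800
  $906,800 × 25% = $226,700

Regular income tax:
  $672,000 × 13% = $87,360
  $93,700 × 19% = $17,803
  → $105,163
  Less energy credit $10,000 → $95,163

Excess of supplementary minimum tax over regular income tax: $226,700 − $95,163 = $131,537.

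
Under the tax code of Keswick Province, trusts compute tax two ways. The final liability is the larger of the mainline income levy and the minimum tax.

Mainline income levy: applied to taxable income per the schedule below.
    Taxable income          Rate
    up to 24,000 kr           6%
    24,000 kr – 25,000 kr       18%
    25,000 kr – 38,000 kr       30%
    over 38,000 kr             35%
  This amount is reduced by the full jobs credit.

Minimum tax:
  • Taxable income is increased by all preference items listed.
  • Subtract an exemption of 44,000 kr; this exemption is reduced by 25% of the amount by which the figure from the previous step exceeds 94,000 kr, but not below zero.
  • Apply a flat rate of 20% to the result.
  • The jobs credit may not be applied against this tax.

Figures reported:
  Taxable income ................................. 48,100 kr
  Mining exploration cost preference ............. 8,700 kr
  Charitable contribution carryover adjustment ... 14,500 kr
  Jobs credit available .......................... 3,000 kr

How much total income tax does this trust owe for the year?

6,055 kr

Minimum tax:
  Adjusted income: 48,100 kr + 8,700 kr + 14,500 kr = 71,300 kr
  Exemption: 71,300 kr ≤ 94,000 kr, so full 44,000 kr applies
  Base: 71,300 kr − 44,000 kr = 27,300 kr
  27,300 kr × 20% = 5,460 kr

Mainline income levy:
  24,000 kr × 6% = 1,440 kr
  1,000 kr × 18% = 180 kr
  13,000 kr × 30% = 3,900 kr
  10,100 kr × 35% = 3,535 kr
  → 9,055 kr
  Less jobs credit 3,000 kr → 6,055 kr

6,055 kr > 5,460 kr, so the mainline income levy governs.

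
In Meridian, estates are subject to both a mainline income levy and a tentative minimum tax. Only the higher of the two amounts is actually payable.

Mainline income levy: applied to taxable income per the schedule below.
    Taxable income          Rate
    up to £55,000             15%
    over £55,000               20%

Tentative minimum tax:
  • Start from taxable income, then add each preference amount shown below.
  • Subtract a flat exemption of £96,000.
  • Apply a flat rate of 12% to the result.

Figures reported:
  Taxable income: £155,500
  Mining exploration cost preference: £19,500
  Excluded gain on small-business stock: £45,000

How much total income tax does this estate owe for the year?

Mainline income levy:
  £55,000 × 15% = £8,250
  £100,500 × 20% = £20,100
  → £28,350

Tentative minimum tax:
  Adjusted income: £155,500 + £19,500 + £45,000 = £220,000
  Less exemption £96,000 → base £124,000
  £124,000 × 12% = £14,880

£28,350 > £14,880, so the mainline income levy governs.

£28,350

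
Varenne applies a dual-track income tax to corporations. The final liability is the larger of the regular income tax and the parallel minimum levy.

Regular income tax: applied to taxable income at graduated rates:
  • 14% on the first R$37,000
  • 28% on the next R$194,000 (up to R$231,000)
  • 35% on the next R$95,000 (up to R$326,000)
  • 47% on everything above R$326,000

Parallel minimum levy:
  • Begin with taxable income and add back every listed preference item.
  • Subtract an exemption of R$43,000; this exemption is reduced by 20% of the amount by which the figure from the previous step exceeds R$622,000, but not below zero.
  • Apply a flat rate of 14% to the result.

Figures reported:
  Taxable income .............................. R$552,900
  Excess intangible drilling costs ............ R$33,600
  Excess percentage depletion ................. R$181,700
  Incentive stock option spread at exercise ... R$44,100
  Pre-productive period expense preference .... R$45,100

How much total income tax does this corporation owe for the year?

Parallel minimum levy:
  Adjusted income: R$552,900 + R$33,600 + R$181,700 + R$44,100 + R$45,100 = R$857,400
  Exemption: 20% × (R$857,400 − R$622,000) = R$47,080 ≥ R$43,000, so the exemption is fully phased out
  Base: R$857,400 − R$0 = R$857,400
  R$857,400 × 14% = R$120,036

Regular income tax:
  R$37,000 × 14% = R$5,180
  R$194,000 × 28% = R$54,320
  R$95,000 × 35% = R$33,250
  R$226,900 × 47% = R$106,643
  → R$199,393

R$199,393 > R$120,036, so the regular income tax governs.

R$199,393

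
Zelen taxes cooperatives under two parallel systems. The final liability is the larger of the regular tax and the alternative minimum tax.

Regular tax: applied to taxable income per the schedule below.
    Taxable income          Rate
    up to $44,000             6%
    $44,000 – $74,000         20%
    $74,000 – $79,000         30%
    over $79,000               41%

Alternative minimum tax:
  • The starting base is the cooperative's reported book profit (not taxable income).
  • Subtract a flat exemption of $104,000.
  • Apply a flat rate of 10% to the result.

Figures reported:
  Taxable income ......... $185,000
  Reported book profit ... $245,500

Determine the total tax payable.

$53,600

Regular tax:
  $44,000 × 6% = $2,640
  $30,000 × 20% = $6,000
  $5,000 × 30% = $1,500
  $106,000 × 41% = $43,460
  → $53,600

Alternative minimum tax:
  Base (reported book profit): $245,500
  Less exemption $104,000 → base $141,500
  $141,500 × 10% = $14,150

$53,600 > $14,150, so the regular tax governs.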